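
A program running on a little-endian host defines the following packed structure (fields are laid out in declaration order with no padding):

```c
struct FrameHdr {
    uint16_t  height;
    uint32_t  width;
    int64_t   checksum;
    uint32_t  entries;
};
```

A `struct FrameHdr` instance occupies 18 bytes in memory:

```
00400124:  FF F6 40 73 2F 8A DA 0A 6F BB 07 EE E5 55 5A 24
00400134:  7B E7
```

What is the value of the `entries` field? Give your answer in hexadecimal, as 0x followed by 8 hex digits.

`entries` follows `height` (2 B), `width` (4 B), `checksum` (8 B), so it starts at offset 2 + 4 + 8 = 14 and occupies 4 bytes.
Bytes at offsets 14..17: 5A 24 7B E7.
Little-endian: lowest address holds the least-significant byte.
Reassemble most-significant byte first: E7 7B 24 5A → 0xE77B245A.

0xE77B245A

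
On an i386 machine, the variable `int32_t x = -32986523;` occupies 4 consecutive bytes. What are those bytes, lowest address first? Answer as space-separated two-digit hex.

65 AA 08 FE

Two's complement of -32986523 in 32 bits: 32986523 = 0x01F7559B; invert → 0xFE08AA64; add 1 → 0xFE08AA65.
Split into bytes (most-significant first): FE 08 AA 65.
In little-endian order the low byte comes first in memory.
So at ascending addresses the bytes are 65 AA 08 FE.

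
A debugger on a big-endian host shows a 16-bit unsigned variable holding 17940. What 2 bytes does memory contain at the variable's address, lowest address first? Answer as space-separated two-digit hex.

17940 in hexadecimal, padded to 16 bits, is 0x4614.
Split into bytes (most-significant first): 46 14.
Big-endian stores the most-significant byte at the lowest address.
So the memory order matches the most-significant-first order: 46 14.

46 14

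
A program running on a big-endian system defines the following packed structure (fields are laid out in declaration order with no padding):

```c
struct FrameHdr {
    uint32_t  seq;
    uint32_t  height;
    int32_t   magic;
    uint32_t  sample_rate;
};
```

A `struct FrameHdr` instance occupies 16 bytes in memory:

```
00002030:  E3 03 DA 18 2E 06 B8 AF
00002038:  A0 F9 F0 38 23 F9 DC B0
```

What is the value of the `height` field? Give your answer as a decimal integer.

`height` follows `seq` (4 bytes), so it starts at byte offset 4 and occupies 4 bytes.
Bytes at offsets 4..7: 2E 06 B8 AF.
In big-endian order the high byte comes first in memory.
The bytes are already most-significant first: 0x2E06B8AF.
0x2E06B8AF = 772192431.

772192431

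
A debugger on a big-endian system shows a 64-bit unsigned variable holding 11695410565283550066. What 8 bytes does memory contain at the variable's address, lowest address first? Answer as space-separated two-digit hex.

A2 4E 71 F1 B6 13 93 72

11695410565283550066 in hexadecimal, padded to 64 bits, is 0xA24E71F1B6139372.
Split into bytes (most-significant first): A2 4E 71 F1 B6 13 93 72.
In big-endian order the high byte comes first in memory.
So the memory order matches the most-significant-first order: A2 4E 71 F1 B6 13 93 72.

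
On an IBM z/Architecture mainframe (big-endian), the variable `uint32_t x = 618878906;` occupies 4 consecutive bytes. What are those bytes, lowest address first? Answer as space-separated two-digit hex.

24 E3 57 BA

618878906 in hexadecimal, padded to 32 bits, is 0x24E357BA.
Split into bytes (most-significant first): 24 E3 57 BA.
Big-endian stores the most-significant byte at the lowest address.
So the memory order matches the most-significant-first order: 24 E3 57 BA.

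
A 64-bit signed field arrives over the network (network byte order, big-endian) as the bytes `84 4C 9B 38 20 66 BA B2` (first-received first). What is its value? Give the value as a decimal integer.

-8913578897108976974

In big-endian order the high byte comes first in memory.
The bytes are already most-significant first: 0x844C9B382066BAB2.
Top bit is set, so as a signed 64-bit value this is 0x844C9B382066BAB2 − 2^64 = -8913578897108976974.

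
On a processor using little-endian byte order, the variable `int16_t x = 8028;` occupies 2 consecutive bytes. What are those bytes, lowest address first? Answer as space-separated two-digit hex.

5C 1F

8028 in hexadecimal, padded to 16 bits, is 0x1F5C.
Split into bytes (most-significant first): 1F 5C.
In little-endian order the low byte comes first in memory.
So at ascending addresses the bytes are 5C 1F.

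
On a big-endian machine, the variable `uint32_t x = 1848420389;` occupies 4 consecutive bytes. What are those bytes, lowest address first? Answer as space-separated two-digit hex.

6E 2C A8 25

1848420389 in hexadecimal, padded to 32 bits, is 0x6E2CA825.
Split into bytes (most-significant first): 6E 2C A8 25.
Big-endian: lowest address holds the most-significant byte.
So the memory order matches the most-significant-first order: 6E 2C A8 25.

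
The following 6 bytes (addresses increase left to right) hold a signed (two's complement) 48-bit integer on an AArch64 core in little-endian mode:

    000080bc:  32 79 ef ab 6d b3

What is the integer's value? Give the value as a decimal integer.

-84191359305422

Little-endian: lowest address holds the least-significant byte.
Reassemble most-significant byte first: B3 6D AB EF 79 32 → 0xB36DABEF7932.
Top bit is set, so as a signed 48-bit value this is 0xB36DABEF7932 − 2^48 = -84191359305422.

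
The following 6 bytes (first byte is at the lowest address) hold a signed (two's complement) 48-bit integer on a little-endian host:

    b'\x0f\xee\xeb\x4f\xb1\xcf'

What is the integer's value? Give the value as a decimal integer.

-53114519687665

In little-endian order the low byte comes first in memory.
Reassemble most-significant byte first: CF B1 4F EB EE 0F → 0xCFB14FEBEE0F.
Top bit is set, so as a signed 48-bit value this is 0xCFB14FEBEE0F − 2^48 = -53114519687665.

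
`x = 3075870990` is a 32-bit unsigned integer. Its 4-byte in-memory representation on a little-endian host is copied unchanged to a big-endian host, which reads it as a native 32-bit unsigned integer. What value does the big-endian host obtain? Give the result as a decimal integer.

3075870990 in 32-bit hexadecimal is 0xB756110E.
Stored little-endian, the bytes at ascending addresses are 0E 11 56 B7.
Read back as big-endian, the last byte is least significant, giving 0x0E1156B7.
0x0E1156B7 = 236017335.

236017335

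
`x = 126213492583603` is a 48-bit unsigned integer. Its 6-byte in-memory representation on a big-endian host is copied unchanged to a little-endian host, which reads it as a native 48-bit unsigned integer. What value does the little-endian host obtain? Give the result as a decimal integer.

197003243866738

126213492583603 in 48-bit hexadecimal is 0x72CA5E642CB3.
Stored big-endian, the bytes at ascending addresses are 72 CA 5E 64 2C B3.
Read back as little-endian, the first byte is least significant, giving 0xB32C645ECA72.
0xB32C645ECA72 = 197003243866738.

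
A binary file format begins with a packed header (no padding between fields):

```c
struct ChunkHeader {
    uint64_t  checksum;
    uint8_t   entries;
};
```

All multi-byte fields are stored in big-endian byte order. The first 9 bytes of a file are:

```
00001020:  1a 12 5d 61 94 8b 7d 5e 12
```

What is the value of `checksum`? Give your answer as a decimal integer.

`checksum` is the first field, at byte offset 0, occupying 8 bytes.
Bytes at offsets 0..7: 1A 12 5D 61 94 8B 7D 5E.
Big-endian: lowest address holds the most-significant byte.
The bytes are already most-significant first: 0x1A125D61948B7D5E.
0x1A125D61948B7D5E = 1878666668252298590.

1878666668252298590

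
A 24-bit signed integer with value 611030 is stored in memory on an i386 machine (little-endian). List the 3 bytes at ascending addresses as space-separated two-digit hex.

D6 52 09

611030 in hexadecimal, padded to 24 bits, is 0x0952D6.
Split into bytes (most-significant first): 09 52 D6.
In little-endian order the low byte comes first in memory.
So at ascending addresses the bytes are D6 52 09.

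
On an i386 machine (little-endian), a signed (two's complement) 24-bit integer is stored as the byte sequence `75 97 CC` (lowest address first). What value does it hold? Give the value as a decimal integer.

-3369099

In little-endian order the low byte comes first in memory.
Reassemble most-significant byte first: CC 97 75 → 0xCC9775.
Top bit is set, so as a signed 24-bit value this is 0xCC9775 − 2^24 = -3369099.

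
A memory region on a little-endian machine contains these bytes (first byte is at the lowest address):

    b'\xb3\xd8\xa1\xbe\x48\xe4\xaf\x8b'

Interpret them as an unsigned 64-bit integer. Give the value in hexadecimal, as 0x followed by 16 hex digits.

0x8BAFE448BEA1D8B3

Little-endian: lowest address holds the least-significant byte.
Reassemble most-significant byte first: 8B AF E4 48 BE A1 D8 B3 → 0x8BAFE448BEA1D8B3.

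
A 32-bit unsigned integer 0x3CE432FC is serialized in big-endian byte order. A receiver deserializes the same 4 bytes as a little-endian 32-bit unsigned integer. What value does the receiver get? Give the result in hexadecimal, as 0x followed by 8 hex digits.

0xFC32E43C

Stored big-endian, the bytes at ascending addresses are 3C E4 32 FC.
Read back as little-endian, the first byte is least significant, giving 0xFC32E43C.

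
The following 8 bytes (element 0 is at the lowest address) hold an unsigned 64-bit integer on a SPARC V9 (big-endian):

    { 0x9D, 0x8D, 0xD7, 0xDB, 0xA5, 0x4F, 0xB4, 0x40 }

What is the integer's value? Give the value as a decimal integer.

11352967574042162240

In big-endian order the high byte comes first in memory.
The bytes are already most-significant first: 0x9D8DD7DBA54FB440.
0x9D8DD7DBA54FB440 = 11352967574042162240.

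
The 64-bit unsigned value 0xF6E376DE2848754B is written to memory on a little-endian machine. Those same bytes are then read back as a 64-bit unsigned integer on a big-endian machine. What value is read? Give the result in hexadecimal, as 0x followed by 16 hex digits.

0x4B754828DE76E3F6

Stored little-endian, the bytes at ascending addresses are 4B 75 48 28 DE 76 E3 F6.
Read back as big-endian, the last byte is least significant, giving 0x4B754828DE76E3F6.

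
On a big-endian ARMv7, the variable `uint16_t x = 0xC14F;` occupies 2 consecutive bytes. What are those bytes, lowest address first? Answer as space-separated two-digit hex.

Split into bytes (most-significant first): C1 4F.
Big-endian stores the most-significant byte at the lowest address.
So the memory order matches the most-significant-first order: C1 4F.

C1 4F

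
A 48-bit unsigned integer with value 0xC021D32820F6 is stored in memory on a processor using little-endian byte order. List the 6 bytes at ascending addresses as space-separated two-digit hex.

Split into bytes (most-significant first): C0 21 D3 28 20 F6.
In little-endian order the low byte comes first in memory.
So at ascending addresses the bytes are F6 20 28 D3 21 C0.

F6 20 28 D3 21 C0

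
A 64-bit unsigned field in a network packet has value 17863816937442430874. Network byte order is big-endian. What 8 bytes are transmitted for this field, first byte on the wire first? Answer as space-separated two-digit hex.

17863816937442430874 in hexadecimal, padded to 64 bits, is 0xF7E906DBA8DCCF9A.
Split into bytes (most-significant first): F7 E9 06 DB A8 DC CF 9A.
In big-endian order the high byte comes first in memory.
So the memory order matches the most-significant-first order: F7 E9 06 DB A8 DC CF 9A.

F7 E9 06 DB A8 DC CF 9A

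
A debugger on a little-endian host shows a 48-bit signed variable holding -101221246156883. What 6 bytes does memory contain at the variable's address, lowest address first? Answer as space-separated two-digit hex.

AD 3F 94 97 F0 A3

Two's complement of -101221246156883 in 48 bits: 101221246156883 = 0x5C0F686BC053; invert → 0xA3F097943FAC; add 1 → 0xA3F097943FAD.
Split into bytes (most-significant first): A3 F0 97 94 3F AD.
In little-endian order the low byte comes first in memory.
So at ascending addresses the bytes are AD 3F 94 97 F0 A3.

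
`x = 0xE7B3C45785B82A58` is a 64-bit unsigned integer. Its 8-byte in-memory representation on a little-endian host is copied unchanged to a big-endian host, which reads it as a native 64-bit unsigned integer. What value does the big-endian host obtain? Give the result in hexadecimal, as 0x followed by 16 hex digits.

Stored little-endian, the bytes at ascending addresses are 58 2A B8 85 57 C4 B3 E7.
Read back as big-endian, the last byte is least significant, giving 0x582AB88557C4B3E7.

0x582AB88557C4B3E7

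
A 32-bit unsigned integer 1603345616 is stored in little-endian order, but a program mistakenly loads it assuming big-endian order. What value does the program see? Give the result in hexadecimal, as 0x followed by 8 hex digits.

1603345616 in 32-bit hexadecimal is 0x5F911CD0.
Stored little-endian, the bytes at ascending addresses are D0 1C 91 5F.
Read back as big-endian, the last byte is least significant, giving 0xD01C915F.

0xD01C915F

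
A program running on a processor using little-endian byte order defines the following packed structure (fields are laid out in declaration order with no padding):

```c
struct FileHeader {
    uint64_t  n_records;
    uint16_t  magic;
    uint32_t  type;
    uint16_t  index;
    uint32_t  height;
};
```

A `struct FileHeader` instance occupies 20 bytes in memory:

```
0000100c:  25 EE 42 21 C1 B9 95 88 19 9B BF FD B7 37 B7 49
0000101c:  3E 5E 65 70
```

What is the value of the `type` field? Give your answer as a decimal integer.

`type` follows `n_records` (8 B), `magic` (2 B), so it starts at offset 8 + 2 = 10 and occupies 4 bytes.
Bytes at offsets 10..13: BF FD B7 37.
Little-endian: lowest address holds the least-significant byte.
Reassemble most-significant byte first: 37 B7 FD BF → 0x37B7FDBF.
0x37B7FDBF = 934804927.

934804927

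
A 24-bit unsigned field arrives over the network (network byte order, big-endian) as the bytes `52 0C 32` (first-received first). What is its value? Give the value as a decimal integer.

Big-endian stores the most-significant byte at the lowest address.
The bytes are already most-significant first: 0x520C32.
0x520C32 = 5377074.

5377074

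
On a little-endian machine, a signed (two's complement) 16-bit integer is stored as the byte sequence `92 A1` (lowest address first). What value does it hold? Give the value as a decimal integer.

Little-endian: lowest address holds the least-significant byte.
Reassemble most-significant byte first: A1 92 → 0xA192.
Top bit is set, so as a signed 16-bit value this is 0xA192 − 2^16 = -24174.

-24174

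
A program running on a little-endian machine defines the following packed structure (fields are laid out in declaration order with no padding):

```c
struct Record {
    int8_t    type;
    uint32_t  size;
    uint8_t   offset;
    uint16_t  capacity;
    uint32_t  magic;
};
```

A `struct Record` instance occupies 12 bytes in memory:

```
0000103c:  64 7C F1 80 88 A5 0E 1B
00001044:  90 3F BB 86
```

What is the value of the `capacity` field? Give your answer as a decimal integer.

6926

`capacity` follows `type` (1 B), `size` (4 B), `offset` (1 B), so it starts at offset 1 + 4 + 1 = 6 and occupies 2 bytes.
Bytes at offsets 6..7: 0E 1B.
Little-endian stores the least-significant byte at the lowest address.
Reassemble most-significant byte first: 1B 0E → 0x1B0E.
0x1B0E = 6926.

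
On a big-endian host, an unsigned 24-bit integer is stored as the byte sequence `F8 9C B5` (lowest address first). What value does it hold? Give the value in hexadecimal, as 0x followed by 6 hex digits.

Big-endian stores the most-significant byte at the lowest address.
The bytes are already most-significant first: 0xF89CB5.

0xF89CB5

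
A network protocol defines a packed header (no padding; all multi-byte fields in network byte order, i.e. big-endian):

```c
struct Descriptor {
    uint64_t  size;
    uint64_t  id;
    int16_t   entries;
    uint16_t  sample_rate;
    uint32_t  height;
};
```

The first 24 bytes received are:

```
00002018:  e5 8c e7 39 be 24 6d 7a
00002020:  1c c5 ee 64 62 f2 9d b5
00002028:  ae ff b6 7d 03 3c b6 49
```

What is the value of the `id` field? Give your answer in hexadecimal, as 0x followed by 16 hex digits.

0x1CC5EE6462F29DB5

`id` follows `size` (8 bytes), so it starts at byte offset 8 and occupies 8 bytes.
Bytes at offsets 8..15: 1C C5 EE 64 62 F2 9D B5.
Big-endian: lowest address holds the most-significant byte.
The bytes are already most-significant first: 0x1CC5EE6462F29DB5.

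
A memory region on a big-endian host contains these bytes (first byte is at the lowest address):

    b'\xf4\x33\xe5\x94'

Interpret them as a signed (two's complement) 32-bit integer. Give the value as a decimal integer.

-197925484

Big-endian: lowest address holds the most-significant byte.
The bytes are already most-significant first: 0xF433E594.
Top bit is set, so as a signed 32-bit value this is 0xF433E594 − 2^32 = -197925484.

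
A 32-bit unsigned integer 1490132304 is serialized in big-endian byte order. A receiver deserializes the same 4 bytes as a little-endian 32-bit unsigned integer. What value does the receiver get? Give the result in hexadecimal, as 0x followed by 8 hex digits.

0x509DD158

1490132304 in 32-bit hexadecimal is 0x58D19D50.
Stored big-endian, the bytes at ascending addresses are 58 D1 9D 50.
Read back as little-endian, the first byte is least significant, giving 0x509DD158.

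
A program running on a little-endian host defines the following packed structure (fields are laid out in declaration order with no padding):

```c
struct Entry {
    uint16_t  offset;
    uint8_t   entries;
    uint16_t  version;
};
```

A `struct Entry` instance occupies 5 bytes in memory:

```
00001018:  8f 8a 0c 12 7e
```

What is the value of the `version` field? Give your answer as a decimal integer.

`version` follows `offset` (2 B), `entries` (1 B), so it starts at offset 2 + 1 = 3 and occupies 2 bytes.
Bytes at offsets 3..4: 12 7E.
In little-endian order the low byte comes first in memory.
Reassemble most-significant byte first: 7E 12 → 0x7E12.
0x7E12 = 32274.

32274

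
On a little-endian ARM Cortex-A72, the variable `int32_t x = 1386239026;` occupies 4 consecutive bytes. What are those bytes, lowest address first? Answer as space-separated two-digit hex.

1386239026 in hexadecimal, padded to 32 bits, is 0x52A05432.
Split into bytes (most-significant first): 52 A0 54 32.
In little-endian order the low byte comes first in memory.
So at ascending addresses the bytes are 32 54 A0 52.

32 54 A0 52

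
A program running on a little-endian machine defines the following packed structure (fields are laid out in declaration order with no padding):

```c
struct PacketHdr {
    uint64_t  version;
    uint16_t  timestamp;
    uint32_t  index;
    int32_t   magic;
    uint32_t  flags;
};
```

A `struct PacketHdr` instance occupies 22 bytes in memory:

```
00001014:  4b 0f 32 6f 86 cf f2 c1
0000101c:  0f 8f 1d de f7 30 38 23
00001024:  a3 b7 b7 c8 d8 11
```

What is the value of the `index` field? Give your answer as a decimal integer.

`index` follows `version` (8 B), `timestamp` (2 B), so it starts at offset 8 + 2 = 10 and occupies 4 bytes.
Bytes at offsets 10..13: 1D DE F7 30.
Little-endian: lowest address holds the least-significant byte.
Reassemble most-significant byte first: 30 F7 DE 1D → 0x30F7DE1D.
0x30F7DE1D = 821550621.

821550621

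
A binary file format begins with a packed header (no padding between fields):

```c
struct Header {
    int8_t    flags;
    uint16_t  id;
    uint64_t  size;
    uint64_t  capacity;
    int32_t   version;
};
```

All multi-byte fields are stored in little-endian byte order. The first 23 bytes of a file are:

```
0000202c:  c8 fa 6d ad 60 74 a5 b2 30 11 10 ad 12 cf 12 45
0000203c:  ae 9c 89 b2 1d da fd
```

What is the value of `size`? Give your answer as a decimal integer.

`size` follows `flags` (1 B), `id` (2 B), so it starts at offset 1 + 2 = 3 and occupies 8 bytes.
Bytes at offsets 3..10: AD 60 74 A5 B2 30 11 10.
In little-endian order the low byte comes first in memory.
Reassemble most-significant byte first: 10 11 30 B2 A5 74 60 AD → 0x101130B2A57460AD.
0x101130B2A57460AD = 1157760123049107629.

1157760123049107629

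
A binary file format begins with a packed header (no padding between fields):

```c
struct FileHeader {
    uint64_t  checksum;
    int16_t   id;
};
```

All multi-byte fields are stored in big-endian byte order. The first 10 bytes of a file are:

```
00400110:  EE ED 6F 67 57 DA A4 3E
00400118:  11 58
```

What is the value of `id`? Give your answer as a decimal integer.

4440

`id` follows `checksum` (8 bytes), so it starts at byte offset 8 and occupies 2 bytes.
Bytes at offsets 8..9: 11 58.
Big-endian stores the most-significant byte at the lowest address.
The bytes are already most-significant first: 0x1158.
0x1158 = 4440.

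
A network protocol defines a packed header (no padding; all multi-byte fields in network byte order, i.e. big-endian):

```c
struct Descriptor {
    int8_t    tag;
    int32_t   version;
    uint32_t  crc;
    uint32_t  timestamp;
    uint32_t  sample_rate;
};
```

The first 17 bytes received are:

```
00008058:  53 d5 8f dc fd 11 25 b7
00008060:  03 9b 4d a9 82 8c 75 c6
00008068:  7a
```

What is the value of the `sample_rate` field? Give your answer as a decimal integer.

2356528762

`sample_rate` follows `tag` (1 B), `version` (4 B), `crc` (4 B), `timestamp` (4 B), so it starts at offset 1 + 4 + 4 + 4 = 13 and occupies 4 bytes.
Bytes at offsets 13..16: 8C 75 C6 7A.
In big-endian order the high byte comes first in memory.
The bytes are already most-significant first: 0x8C75C67A.
0x8C75C67A = 2356528762.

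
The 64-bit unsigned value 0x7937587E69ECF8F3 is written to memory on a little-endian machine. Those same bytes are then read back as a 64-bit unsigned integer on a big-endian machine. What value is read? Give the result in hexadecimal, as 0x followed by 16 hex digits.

0xF3F8EC697E583779

Stored little-endian, the bytes at ascending addresses are F3 F8 EC 69 7E 58 37 79.
Read back as big-endian, the last byte is least significant, giving 0xF3F8EC697E583779.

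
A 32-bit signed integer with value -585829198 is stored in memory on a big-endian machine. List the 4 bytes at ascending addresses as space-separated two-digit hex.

Two's complement of -585829198 in 32 bits: 585829198 = 0x22EB0B4E; invert → 0xDD14F4B1; add 1 → 0xDD14F4B2.
Split into bytes (most-significant first): DD 14 F4 B2.
In big-endian order the high byte comes first in memory.
So the memory order matches the most-significant-first order: DD 14 F4 B2.

DD 14 F4 B2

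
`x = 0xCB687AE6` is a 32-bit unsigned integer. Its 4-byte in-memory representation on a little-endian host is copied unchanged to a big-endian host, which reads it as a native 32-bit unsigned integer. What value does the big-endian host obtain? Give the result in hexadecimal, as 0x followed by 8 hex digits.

Stored little-endian, the bytes at ascending addresses are E6 7A 68 CB.
Read back as big-endian, the last byte is least significant, giving 0xE67A68CB.

0xE67A68CB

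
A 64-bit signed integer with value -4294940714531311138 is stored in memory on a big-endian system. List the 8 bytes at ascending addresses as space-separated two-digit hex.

C4 65 4E 2C FA FF B1 DE

Two's complement of -4294940714531311138 in 64 bits: 4294940714531311138 = 0x3B9AB1D305004E22; invert → 0xC4654E2CFAFFB1DD; add 1 → 0xC4654E2CFAFFB1DE.
Split into bytes (most-significant first): C4 65 4E 2C FA FF B1 DE.
In big-endian order the high byte comes first in memory.
So the memory order matches the most-significant-first order: C4 65 4E 2C FA FF B1 DE.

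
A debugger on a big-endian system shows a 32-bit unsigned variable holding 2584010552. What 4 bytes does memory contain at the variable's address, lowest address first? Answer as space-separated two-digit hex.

9A 04 DF 38

2584010552 in hexadecimal, padded to 32 bits, is 0x9A04DF38.
Split into bytes (most-significant first): 9A 04 DF 38.
In big-endian order the high byte comes first in memory.
So the memory order matches the most-significant-first order: 9A 04 DF 38.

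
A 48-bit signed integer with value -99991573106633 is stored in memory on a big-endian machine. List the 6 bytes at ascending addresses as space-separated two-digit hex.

A5 0E E5 CD F0 37

Two's complement of -99991573106633 in 48 bits: 99991573106633 = 0x5AF11A320FC9; invert → 0xA50EE5CDF036; add 1 → 0xA50EE5CDF037.
Split into bytes (most-significant first): A5 0E E5 CD F0 37.
In big-endian order the high byte comes first in memory.
So the memory order matches the most-significant-first order: A5 0E E5 CD F0 37.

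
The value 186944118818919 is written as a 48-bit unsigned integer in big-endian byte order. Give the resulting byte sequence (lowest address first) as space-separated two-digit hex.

AA 06 51 CB 88 67

186944118818919 in hexadecimal, padded to 48 bits, is 0xAA0651CB8867.
Split into bytes (most-significant first): AA 06 51 CB 88 67.
Big-endian: lowest address holds the most-significant byte.
So the memory order matches the most-significant-first order: AA 06 51 CB 88 67.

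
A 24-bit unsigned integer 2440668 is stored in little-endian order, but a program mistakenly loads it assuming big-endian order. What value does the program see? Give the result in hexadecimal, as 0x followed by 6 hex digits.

0xDC3D25

2440668 in 24-bit hexadecimal is 0x253DDC.
Stored little-endian, the bytes at ascending addresses are DC 3D 25.
Read back as big-endian, the last byte is least significant, giving 0xDC3D25.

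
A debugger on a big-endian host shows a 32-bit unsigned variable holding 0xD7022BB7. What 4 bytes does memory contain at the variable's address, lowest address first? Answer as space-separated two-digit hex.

D7 02 2B B7

Split into bytes (most-significant first): D7 02 2B B7.
Big-endian: lowest address holds the most-significant byte.
So the memory order matches the most-significant-first order: D7 02 2B B7.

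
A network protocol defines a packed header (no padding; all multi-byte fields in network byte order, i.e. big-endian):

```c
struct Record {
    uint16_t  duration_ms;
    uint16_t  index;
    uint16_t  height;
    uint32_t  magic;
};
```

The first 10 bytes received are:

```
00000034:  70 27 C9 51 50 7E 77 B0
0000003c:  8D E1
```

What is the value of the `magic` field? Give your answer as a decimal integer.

`magic` follows `duration_ms` (2 B), `index` (2 B), `height` (2 B), so it starts at offset 2 + 2 + 2 = 6 and occupies 4 bytes.
Bytes at offsets 6..9: 77 B0 8D E1.
In big-endian order the high byte comes first in memory.
The bytes are already most-significant first: 0x77B08DE1.
0x77B08DE1 = 2008059361.

2008059361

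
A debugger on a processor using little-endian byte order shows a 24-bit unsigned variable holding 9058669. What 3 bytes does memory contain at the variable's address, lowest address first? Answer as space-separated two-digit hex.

9058669 in hexadecimal, padded to 24 bits, is 0x8A396D.
Split into bytes (most-significant first): 8A 39 6D.
Little-endian stores the least-significant byte at the lowest address.
So at ascending addresses the bytes are 6D 39 8A.

6D 39 8A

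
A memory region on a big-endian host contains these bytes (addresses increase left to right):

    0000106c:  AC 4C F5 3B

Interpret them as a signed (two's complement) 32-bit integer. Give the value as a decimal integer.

-1404242629

Big-endian stores the most-significant byte at the lowest address.
The bytes are already most-significant first: 0xAC4CF53B.
Top bit is set, so as a signed 32-bit value this is 0xAC4CF53B − 2^32 = -1404242629.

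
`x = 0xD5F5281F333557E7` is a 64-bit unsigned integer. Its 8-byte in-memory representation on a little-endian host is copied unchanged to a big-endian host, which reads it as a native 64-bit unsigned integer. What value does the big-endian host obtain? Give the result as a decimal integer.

Stored little-endian, the bytes at ascending addresses are E7 57 35 33 1F 28 F5 D5.
Read back as big-endian, the last byte is least significant, giving 0xE75735331F28F5D5.
0xE75735331F28F5D5 = 16669851039417562581.

16669851039417562581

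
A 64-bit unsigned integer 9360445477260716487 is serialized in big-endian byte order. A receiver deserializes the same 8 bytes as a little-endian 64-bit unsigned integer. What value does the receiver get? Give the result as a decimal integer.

14369167112486512257

9360445477260716487 in 64-bit hexadecimal is 0x81E6FB915B8969C7.
Stored big-endian, the bytes at ascending addresses are 81 E6 FB 91 5B 89 69 C7.
Read back as little-endian, the first byte is least significant, giving 0xC769895B91FBE681.
0xC769895B91FBE681 = 14369167112486512257.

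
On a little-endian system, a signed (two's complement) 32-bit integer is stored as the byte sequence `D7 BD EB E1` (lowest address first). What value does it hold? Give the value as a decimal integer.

Little-endian stores the least-significant byte at the lowest address.
Reassemble most-significant byte first: E1 EB BD D7 → 0xE1EBBDD7.
Top bit is set, so as a signed 32-bit value this is 0xE1EBBDD7 − 2^32 = -504644137.

-504644137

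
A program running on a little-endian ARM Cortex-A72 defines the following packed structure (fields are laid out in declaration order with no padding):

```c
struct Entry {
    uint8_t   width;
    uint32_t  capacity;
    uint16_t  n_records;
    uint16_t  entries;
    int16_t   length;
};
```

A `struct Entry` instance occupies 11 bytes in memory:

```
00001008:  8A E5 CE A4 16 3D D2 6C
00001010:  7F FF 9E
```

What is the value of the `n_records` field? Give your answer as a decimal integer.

`n_records` follows `width` (1 B), `capacity` (4 B), so it starts at offset 1 + 4 = 5 and occupies 2 bytes.
Bytes at offsets 5..6: 3D D2.
Little-endian stores the least-significant byte at the lowest address.
Reassemble most-significant byte first: D2 3D → 0xD23D.
0xD23D = 53821.

53821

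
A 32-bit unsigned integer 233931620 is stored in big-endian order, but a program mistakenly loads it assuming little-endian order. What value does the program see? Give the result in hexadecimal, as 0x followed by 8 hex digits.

233931620 in 32-bit hexadecimal is 0x0DF18364.
Stored big-endian, the bytes at ascending addresses are 0D F1 83 64.
Read back as little-endian, the first byte is least significant, giving 0x6483F10D.

0x6483F10D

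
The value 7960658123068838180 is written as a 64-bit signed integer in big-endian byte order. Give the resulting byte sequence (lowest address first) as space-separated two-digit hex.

7960658123068838180 in hexadecimal, padded to 64 bits, is 0x6E79F062B3D89124.
Split into bytes (most-significant first): 6E 79 F0 62 B3 D8 91 24.
Big-endian: lowest address holds the most-significant byte.
So the memory order matches the most-significant-first order: 6E 79 F0 62 B3 D8 91 24.

6E 79 F0 62 B3 D8 91 24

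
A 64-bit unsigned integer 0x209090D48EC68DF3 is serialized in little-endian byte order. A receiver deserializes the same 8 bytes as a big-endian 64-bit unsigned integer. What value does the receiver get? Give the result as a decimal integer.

Stored little-endian, the bytes at ascending addresses are F3 8D C6 8E D4 90 90 20.
Read back as big-endian, the last byte is least significant, giving 0xF38DC68ED4909020.
0xF38DC68ED4909020 = 17549901639686590496.

17549901639686590496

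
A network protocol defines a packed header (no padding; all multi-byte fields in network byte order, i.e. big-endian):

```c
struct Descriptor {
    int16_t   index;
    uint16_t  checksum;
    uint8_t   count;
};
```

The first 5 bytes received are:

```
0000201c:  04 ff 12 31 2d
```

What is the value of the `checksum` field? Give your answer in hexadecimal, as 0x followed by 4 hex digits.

`checksum` follows `index` (2 bytes), so it starts at byte offset 2 and occupies 2 bytes.
Bytes at offsets 2..3: 12 31.
In big-endian order the high byte comes first in memory.
The bytes are already most-significant first: 0x1231.

0x1231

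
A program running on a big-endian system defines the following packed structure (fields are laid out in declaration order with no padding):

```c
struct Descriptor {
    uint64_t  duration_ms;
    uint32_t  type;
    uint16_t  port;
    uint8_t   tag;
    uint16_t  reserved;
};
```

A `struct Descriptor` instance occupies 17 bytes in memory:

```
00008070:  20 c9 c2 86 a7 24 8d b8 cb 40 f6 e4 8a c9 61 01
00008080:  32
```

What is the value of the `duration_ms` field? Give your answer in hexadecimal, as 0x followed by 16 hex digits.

`duration_ms` is the first field, at byte offset 0, occupying 8 bytes.
Bytes at offsets 0..7: 20 C9 C2 86 A7 24 8D B8.
Big-endian stores the most-significant byte at the lowest address.
The bytes are already most-significant first: 0x20C9C286A7248DB8.

0x20C9C286A7248DB8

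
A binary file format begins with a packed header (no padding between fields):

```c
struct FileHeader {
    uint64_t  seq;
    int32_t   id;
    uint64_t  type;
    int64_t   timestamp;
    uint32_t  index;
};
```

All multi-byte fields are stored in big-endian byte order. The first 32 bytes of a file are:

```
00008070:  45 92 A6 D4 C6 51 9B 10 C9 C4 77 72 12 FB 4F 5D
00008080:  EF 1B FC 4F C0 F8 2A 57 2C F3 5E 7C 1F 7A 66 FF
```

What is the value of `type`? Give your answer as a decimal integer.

`type` follows `seq` (8 B), `id` (4 B), so it starts at offset 8 + 4 = 12 and occupies 8 bytes.
Bytes at offsets 12..19: 12 FB 4F 5D EF 1B FC 4F.
Big-endian stores the most-significant byte at the lowest address.
The bytes are already most-significant first: 0x12FB4F5DEF1BFC4F.
0x12FB4F5DEF1BFC4F = 1367774176699219023.

1367774176699219023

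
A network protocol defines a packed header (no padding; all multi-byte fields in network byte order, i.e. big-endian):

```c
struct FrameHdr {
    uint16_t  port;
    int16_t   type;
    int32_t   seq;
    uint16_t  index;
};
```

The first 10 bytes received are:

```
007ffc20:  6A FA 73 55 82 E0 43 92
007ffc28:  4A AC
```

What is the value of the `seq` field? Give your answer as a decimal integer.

`seq` follows `port` (2 B), `type` (2 B), so it starts at offset 2 + 2 = 4 and occupies 4 bytes.
Bytes at offsets 4..7: 82 E0 43 92.
Big-endian stores the most-significant byte at the lowest address.
The bytes are already most-significant first: 0x82E04392.
Top bit is set, so as a signed 32-bit value this is 0x82E04392 − 2^32 = -2099231854.

-2099231854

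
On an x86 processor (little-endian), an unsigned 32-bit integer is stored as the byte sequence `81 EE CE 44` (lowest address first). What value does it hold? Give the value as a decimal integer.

Little-endian stores the least-significant byte at the lowest address.
Reassemble most-significant byte first: 44 CE EE 81 → 0x44CEEE81.
0x44CEEE81 = 1154412161.

1154412161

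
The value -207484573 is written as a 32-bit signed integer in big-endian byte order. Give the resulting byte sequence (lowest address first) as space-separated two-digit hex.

Two's complement of -207484573 in 32 bits: 207484573 = 0x0C5DF69D; invert → 0xF3A20962; add 1 → 0xF3A20963.
Split into bytes (most-significant first): F3 A2 09 63.
Big-endian stores the most-significant byte at the lowest address.
So the memory order matches the most-significant-first order: F3 A2 09 63.

F3 A2 09 63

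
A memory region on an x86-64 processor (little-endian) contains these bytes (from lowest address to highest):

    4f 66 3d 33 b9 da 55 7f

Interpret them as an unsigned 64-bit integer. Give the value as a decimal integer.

9175480304800720463

Little-endian stores the least-significant byte at the lowest address.
Reassemble most-significant byte first: 7F 55 DA B9 33 3D 66 4F → 0x7F55DAB9333D664F.
0x7F55DAB9333D664F = 9175480304800720463.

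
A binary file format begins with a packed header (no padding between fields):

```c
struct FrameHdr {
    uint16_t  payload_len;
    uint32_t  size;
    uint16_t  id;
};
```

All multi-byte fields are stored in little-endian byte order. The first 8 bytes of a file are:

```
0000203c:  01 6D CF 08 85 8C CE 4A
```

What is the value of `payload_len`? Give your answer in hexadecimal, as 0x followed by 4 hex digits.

`payload_len` is the first field, at byte offset 0, occupying 2 bytes.
Bytes at offsets 0..1: 01 6D.
In little-endian order the low byte comes first in memory.
Reassemble most-significant byte first: 6D 01 → 0x6D01.

0x6D01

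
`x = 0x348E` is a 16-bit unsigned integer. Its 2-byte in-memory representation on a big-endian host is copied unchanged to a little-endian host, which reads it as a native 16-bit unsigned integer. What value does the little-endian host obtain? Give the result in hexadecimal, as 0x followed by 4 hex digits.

Stored big-endian, the bytes at ascending addresses are 34 8E.
Read back as little-endian, the first byte is least significant, giving 0x8E34.

0x8E34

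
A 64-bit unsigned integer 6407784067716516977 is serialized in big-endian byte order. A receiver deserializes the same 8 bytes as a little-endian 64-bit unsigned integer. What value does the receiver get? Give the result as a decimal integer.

8182098111142161752

6407784067716516977 in 64-bit hexadecimal is 0x58ED05A8E1A68C71.
Stored big-endian, the bytes at ascending addresses are 58 ED 05 A8 E1 A6 8C 71.
Read back as little-endian, the first byte is least significant, giving 0x718CA6E1A805ED58.
0x718CA6E1A805ED58 = 8182098111142161752.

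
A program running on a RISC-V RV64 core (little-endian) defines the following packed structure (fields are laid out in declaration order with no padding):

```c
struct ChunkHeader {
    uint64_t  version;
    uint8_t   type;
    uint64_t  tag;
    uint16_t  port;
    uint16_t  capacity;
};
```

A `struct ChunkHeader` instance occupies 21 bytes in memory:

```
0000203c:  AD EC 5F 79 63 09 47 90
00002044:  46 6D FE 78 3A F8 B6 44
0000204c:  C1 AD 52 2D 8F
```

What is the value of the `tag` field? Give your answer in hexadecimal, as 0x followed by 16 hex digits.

`tag` follows `version` (8 B), `type` (1 B), so it starts at offset 8 + 1 = 9 and occupies 8 bytes.
Bytes at offsets 9..16: 6D FE 78 3A F8 B6 44 C1.
Little-endian stores the least-significant byte at the lowest address.
Reassemble most-significant byte first: C1 44 B6 F8 3A 78 FE 6D → 0xC144B6F83A78FE6D.

0xC144B6F83A78FE6D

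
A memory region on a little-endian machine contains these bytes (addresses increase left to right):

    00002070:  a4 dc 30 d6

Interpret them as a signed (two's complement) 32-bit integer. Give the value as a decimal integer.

-701440860

Little-endian: lowest address holds the least-significant byte.
Reassemble most-significant byte first: D6 30 DC A4 → 0xD630DCA4.
Top bit is set, so as a signed 32-bit value this is 0xD630DCA4 − 2^32 = -701440860.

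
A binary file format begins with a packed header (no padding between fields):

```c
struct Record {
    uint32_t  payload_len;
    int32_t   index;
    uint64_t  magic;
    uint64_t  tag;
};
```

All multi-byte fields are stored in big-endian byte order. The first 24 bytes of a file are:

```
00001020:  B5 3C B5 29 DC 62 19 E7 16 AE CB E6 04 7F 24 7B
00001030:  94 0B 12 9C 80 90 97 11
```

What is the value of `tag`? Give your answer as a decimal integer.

10667640605738309393

`tag` follows `payload_len` (4 B), `index` (4 B), `magic` (8 B), so it starts at offset 4 + 4 + 8 = 16 and occupies 8 bytes.
Bytes at offsets 16..23: 94 0B 12 9C 80 90 97 11.
Big-endian stores the most-significant byte at the lowest address.
The bytes are already most-significant first: 0x940B129C80909711.
0x940B129C80909711 = 10667640605738309393.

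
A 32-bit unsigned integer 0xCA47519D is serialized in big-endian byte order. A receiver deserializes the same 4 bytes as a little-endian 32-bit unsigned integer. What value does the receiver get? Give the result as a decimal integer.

2639349706

Stored big-endian, the bytes at ascending addresses are CA 47 51 9D.
Read back as little-endian, the first byte is least significant, giving 0x9D5147CA.
0x9D5147CA = 2639349706.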